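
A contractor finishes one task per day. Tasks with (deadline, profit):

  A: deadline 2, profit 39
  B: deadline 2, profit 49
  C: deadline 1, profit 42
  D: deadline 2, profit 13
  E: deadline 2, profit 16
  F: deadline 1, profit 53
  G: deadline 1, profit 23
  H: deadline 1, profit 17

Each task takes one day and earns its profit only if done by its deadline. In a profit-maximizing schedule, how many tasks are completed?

Profit order: F=53 B=49 C=42 A=39 G=23 H=17 E=16 D=13
Assign: F→slot 1, B→slot 2, C skipped, A skipped, G skipped, H skipped, E skipped, D skipped.
Slots: [1:F] [2:B]
2 of 8 scheduled.

2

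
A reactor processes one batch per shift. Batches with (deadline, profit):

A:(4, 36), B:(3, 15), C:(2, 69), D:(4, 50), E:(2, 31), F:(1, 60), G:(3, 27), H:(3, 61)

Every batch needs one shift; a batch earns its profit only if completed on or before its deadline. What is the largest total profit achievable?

Take jobs in profit order; each goes to the latest open slot no later than its deadline.
By profit: C(d2,69), H(d3,61), F(d1,60), D(d4,50), A(d4,36), E(d2,31), G(d3,27), B(d3,15)
C→slot 2; H→slot 3; F→slot 1; D→slot 4; A skipped; E skipped; G skipped; B skipped.
Profit = 60 + 69 + 61 + 50 = 240

240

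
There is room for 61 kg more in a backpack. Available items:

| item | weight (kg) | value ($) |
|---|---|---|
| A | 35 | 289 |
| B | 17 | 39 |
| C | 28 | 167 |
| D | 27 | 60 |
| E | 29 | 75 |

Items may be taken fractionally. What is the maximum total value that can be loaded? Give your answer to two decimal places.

Greedy by value/weight ratio, highest first.
Ratios (sorted): A 8.26, C 5.96, E 2.59, B 2.29, D 2.22
take A (35 @ 289); take 26/28 of C → 155.07. Capacity used 61/61.
Total value = 444.07

444.07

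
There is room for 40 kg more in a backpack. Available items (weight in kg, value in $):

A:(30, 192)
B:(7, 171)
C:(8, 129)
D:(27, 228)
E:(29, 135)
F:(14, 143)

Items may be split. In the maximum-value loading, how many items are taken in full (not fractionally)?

3

Sort by value per unit weight and fill in that order.
Ratios (sorted): B 24.43, C 16.12, F 10.21, D 8.44, A 6.40, E 4.66
take B (7 @ 171); take C (8 @ 129); take F (14 @ 143); take 11/27 of D → 92.89. Capacity used 40/40.
3 item(s) taken whole; one partial (take 11/27 of D).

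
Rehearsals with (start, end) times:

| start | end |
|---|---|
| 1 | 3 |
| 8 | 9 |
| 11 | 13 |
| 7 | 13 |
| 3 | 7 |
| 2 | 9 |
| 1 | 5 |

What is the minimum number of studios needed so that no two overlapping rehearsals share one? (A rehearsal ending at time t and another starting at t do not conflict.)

3

The answer is the maximum number of intervals overlapping at any instant.
Events (time:±→running): 1:+→1 1:+→2 2:+→3 … peak 3.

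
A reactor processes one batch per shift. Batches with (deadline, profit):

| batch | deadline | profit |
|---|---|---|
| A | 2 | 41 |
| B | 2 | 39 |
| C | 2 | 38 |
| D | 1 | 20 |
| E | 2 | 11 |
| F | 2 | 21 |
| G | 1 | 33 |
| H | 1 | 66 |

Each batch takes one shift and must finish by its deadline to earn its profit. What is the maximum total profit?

107

Profit order: H=66 A=41 B=39 C=38 G=33 F=21 D=20 E=11
Assign: H→slot 1, A→slot 2, B skipped, C skipped, G skipped, F skipped, D skipped, E skipped.
Slots: [1:H] [2:A]
Profit = 66 + 41 = 107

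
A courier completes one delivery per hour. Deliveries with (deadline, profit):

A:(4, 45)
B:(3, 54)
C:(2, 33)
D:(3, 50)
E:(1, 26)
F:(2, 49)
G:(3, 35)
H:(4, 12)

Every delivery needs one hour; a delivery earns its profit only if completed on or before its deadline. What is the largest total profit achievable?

Profit order: B=54 D=50 F=49 A=45 G=35 C=33 E=26 H=12
Assign: B→slot 3, D→slot 2, F→slot 1, A→slot 4, G skipped, C skipped, E skipped, H skipped.
Slots: [1:F] [2:D] [3:B] [4:A]
Profit = 49 + 50 + 54 + 45 = 198

198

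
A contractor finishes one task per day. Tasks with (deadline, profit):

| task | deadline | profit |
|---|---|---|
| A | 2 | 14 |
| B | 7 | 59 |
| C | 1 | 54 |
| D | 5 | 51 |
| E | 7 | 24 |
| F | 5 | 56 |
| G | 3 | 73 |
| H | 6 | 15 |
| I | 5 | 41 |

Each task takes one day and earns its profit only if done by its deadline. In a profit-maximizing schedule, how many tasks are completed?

7

Take jobs in profit order; each goes to the latest open slot no later than its deadline.
Profit order: G=73 B=59 F=56 C=54 D=51 I=41 E=24 H=15 A=14
Assign: G→slot 3, B→slot 7, F→slot 5, C→slot 1, D→slot 4, I→slot 2, E→slot 6, H skipped, A skipped.
Slots: [1:C] [2:I] [3:G] [4:D] [5:F] [6:E] [7:B]
7 of 9 scheduled.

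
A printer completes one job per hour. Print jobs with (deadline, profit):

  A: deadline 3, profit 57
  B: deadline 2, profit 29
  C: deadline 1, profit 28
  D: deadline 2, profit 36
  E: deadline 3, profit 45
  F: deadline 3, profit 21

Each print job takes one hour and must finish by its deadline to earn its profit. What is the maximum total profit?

By profit: A(d3,57), E(d3,45), D(d2,36), B(d2,29), C(d1,28), F(d3,21)
A→slot 3; E→slot 2; D→slot 1; B skipped; C skipped; F skipped.
Profit = 36 + 45 + 57 = 138

138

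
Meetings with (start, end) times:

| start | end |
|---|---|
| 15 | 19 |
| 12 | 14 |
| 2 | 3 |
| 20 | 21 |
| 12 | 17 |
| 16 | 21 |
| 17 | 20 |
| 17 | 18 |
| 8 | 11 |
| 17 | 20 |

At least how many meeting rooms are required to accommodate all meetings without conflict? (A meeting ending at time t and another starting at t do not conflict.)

Count concurrent intervals with a sweep; the peak is the room count.
Events (time:±→running): 2:+→1 3:-→0 8:+→1 11:-→0 12:+→1 12:+→2 14:-→1 15:+→2 16:+→3 17:-→2 17:+→3 17:+→4 17:+→5 … peak 5.

5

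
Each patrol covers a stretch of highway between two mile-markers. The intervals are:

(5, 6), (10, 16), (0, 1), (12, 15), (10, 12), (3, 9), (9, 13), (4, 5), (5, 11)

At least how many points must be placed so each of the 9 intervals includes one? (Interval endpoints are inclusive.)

3

Sorted: [0,1] [4,5] [5,6] [3,9] [5,11] [10,12] [9,13] [12,15] [10,16]
{[0,1]} hit by 1; {[4,5],[5,6],[3,9],[5,11]} hit by 5; {[10,12],[9,13],[12,15],[10,16]} hit by 12.
Points: 1, 5, 12 (3 total).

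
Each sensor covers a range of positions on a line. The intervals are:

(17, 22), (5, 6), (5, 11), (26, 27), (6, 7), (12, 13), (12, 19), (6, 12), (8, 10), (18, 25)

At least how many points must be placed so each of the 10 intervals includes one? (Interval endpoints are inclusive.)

By right end: [5,6]  [6,7]  [8,10]  [5,11]  [6,12]  [12,13]  [12,19]  [17,22]  [18,25]  [26,27]
[5,6] uncovered → point at 6; [8,10] uncovered → point at 10; [12,13] uncovered → point at 13; [17,22] uncovered → point at 22; [26,27] uncovered → point at 27.
Points: 6, 10, 13, 22, 27 (5 total).

5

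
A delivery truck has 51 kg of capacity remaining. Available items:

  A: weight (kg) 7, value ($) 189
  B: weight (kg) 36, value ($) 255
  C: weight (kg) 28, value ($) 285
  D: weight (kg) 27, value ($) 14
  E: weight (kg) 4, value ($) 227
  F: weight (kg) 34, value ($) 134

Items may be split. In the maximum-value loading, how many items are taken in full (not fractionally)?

3

Greedy by value/weight ratio, highest first.
Ratios (sorted): E 56.75, A 27.00, C 10.18, B 7.08, F 3.94, D 0.52
take E (4 @ 227); take A (7 @ 189); take C (28 @ 285); take 12/36 of B → 85.00. Capacity used 51/51.
3 item(s) taken whole; one partial (take 12/36 of B).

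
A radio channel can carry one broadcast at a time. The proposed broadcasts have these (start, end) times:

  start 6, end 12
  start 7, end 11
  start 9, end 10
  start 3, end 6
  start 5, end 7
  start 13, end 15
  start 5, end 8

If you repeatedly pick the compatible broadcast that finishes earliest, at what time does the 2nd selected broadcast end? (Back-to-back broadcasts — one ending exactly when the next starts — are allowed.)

Order by finish time; keep every interval that doesn't clash with the previous kept one.
By end time: (3,6), (5,7), (5,8), (9,10), (7,11), (6,12), (13,15).
Pick (3,6); next start ≥ 6 → (9,10); next start ≥ 10 → (13,15).
Selected: (3,6) (9,10) (13,15)

10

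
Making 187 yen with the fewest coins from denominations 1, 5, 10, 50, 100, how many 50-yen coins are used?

1

Use the largest denomination that fits, subtract, and repeat.
187 = 1×100 + 1×50 + 3×10 + 1×5 + 2×1
Count of 50: 1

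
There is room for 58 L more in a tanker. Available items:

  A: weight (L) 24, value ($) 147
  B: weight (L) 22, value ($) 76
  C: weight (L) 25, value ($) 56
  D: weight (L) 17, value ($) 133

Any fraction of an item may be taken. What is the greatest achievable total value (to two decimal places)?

Greedy by value/weight ratio, highest first.
Ratios (sorted): D 7.82, A 6.12, B 3.45, C 2.24
take D (17 @ 133); take A (24 @ 147); take 17/22 of B → 58.73. Capacity used 58/58.
Total value = 338.73

338.73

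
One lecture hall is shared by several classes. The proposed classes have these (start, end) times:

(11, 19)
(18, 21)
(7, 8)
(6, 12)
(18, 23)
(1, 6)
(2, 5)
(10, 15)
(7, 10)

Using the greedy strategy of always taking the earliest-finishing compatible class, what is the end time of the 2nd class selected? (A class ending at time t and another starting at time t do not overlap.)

Sorted by end: (2,5)  (1,6)  (7,8)  (7,10)  (6,12)  (10,15)  (11,19)  (18,21)  (18,23)
take (2,5); take (7,8); skip (7,10); skip (6,12); take (10,15); skip (11,19); take (18,21); skip (18,23).
Selected: (2,5) (7,8) (10,15) (18,21)

8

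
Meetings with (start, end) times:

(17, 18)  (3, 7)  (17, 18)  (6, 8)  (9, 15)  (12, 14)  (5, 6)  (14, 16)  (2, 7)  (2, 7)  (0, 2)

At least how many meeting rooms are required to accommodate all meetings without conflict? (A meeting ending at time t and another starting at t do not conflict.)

4

Events (time:±→running): 0:+→1 2:-→0 2:+→1 2:+→2 3:+→3 5:+→4 … peak 4.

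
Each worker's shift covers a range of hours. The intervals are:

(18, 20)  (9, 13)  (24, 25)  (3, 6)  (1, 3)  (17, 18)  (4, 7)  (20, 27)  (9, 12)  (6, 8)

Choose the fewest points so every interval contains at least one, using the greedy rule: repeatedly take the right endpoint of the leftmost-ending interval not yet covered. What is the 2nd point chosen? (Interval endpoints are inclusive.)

7

By right end: [1,3]  [3,6]  [4,7]  [6,8]  [9,12]  [9,13]  [17,18]  [18,20]  [24,25]  [20,27]
[1,3] uncovered → point at 3; [4,7] uncovered → point at 7; [9,12] uncovered → point at 12; [17,18] uncovered → point at 18; [24,25] uncovered → point at 25.
Points: 3, 7, 12, 18, 25 (5 total).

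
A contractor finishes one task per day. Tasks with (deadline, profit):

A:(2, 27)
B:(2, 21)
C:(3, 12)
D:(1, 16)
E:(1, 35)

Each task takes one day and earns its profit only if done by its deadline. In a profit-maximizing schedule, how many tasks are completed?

Take jobs in profit order; each goes to the latest open slot no later than its deadline.
Profit order: E=35 A=27 B=21 D=16 C=12
Assign: E→slot 1, A→slot 2, B skipped, D skipped, C→slot 3.
Slots: [1:E] [2:A] [3:C]
3 of 5 scheduled.

3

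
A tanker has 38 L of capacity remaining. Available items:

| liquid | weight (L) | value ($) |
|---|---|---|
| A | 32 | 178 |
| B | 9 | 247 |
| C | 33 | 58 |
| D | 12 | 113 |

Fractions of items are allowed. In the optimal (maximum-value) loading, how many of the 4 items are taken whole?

2

Order: B (247/9=27.44) > D (113/12=9.42) > A (178/32=5.56) > C (58/33=1.76)
Fill: take B (9 @ 247) → take D (12 @ 113) → take 17/32 of A → 94.56; 38/38 used.
2 item(s) taken whole; one partial (take 17/32 of A).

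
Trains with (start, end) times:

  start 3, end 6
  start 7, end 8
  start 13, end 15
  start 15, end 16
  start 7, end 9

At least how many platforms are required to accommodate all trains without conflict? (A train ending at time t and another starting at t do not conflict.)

2

Events (time:±→running): 3:+→1 6:-→0 7:+→1 7:+→2 … peak 2.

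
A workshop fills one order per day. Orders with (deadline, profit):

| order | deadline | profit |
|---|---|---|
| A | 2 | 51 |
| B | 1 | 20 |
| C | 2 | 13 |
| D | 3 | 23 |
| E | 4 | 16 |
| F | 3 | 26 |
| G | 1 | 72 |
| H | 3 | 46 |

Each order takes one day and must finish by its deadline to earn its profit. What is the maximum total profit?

185

By profit: G(d1,72), A(d2,51), H(d3,46), F(d3,26), D(d3,23), B(d1,20), E(d4,16), C(d2,13)
G→slot 1; A→slot 2; H→slot 3; F skipped; D skipped; B skipped; E→slot 4; C skipped.
Profit = 72 + 51 + 46 + 16 = 185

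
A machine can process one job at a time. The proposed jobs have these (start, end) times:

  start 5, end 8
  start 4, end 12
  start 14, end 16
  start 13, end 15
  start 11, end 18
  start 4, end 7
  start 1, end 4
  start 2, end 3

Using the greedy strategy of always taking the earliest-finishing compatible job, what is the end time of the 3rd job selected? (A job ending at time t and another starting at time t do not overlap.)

15

By end time: (2,3), (1,4), (4,7), (5,8), (4,12), (13,15), (14,16), (11,18).
Pick (2,3); next start ≥ 3 → (4,7); next start ≥ 7 → (13,15).
Selected: (2,3) (4,7) (13,15)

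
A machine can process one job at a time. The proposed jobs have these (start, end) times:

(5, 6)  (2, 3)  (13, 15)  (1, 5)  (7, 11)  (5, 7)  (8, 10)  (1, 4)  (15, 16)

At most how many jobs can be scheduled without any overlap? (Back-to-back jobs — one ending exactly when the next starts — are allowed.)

5

Sort by end time and greedily take each interval whose start is ≥ the last chosen end.
Sorted by end: (2,3)  (1,4)  (1,5)  (5,6)  (5,7)  (8,10)  (7,11)  (13,15)  (15,16)
take (2,3); skip (1,4); skip (1,5); take (5,6); skip (5,7); take (8,10); skip (7,11); take (13,15); take (15,16).
Selected 5 jobs.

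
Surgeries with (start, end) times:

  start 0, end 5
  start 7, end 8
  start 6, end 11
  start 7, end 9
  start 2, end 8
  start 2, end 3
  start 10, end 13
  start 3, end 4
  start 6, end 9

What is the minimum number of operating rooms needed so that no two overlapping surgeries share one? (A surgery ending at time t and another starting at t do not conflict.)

starts: [0, 2, 2, 3, 6, 6, 7, 7, 10]
ends:   [3, 4, 5, 8, 8, 9, 9, 11, 13]
s0→1 s2→2 s2→3 e3→2 s3→3 e4→2 e5→1 s6→2 s6→3 s7→4 s7→5  — peak 5.

5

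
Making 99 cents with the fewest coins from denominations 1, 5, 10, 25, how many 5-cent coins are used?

Greedy: take as many of the largest coin as possible, then repeat with the remainder.
99 − 3×25→24 − 2×10→4 − 4×1→0
Count of 5: 0

0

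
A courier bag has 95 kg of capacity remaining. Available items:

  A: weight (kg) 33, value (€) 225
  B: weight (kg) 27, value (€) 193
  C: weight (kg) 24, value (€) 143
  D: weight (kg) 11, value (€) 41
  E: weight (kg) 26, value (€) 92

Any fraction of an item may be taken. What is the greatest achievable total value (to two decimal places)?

602.00

Order: B (193/27=7.15) > A (225/33=6.82) > C (143/24=5.96) > D (41/11=3.73) > E (92/26=3.54)
Fill: take B (27 @ 193) → take A (33 @ 225) → take C (24 @ 143) → take D (11 @ 41); 95/95 used.
Total value = 602.00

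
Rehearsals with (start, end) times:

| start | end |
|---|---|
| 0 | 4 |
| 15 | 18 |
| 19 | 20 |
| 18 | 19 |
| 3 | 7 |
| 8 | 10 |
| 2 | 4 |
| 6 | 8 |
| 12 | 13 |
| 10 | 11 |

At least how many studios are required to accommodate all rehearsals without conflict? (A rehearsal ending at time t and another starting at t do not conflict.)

Events (time:±→running): 0:+→1 2:+→2 3:+→3 … peak 3.

3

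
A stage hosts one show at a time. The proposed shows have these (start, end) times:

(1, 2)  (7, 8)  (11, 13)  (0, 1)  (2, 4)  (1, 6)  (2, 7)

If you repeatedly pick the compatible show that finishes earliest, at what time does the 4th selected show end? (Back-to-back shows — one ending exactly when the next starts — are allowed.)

Order by finish time; keep every interval that doesn't clash with the previous kept one.
Sorted by end: (0,1)  (1,2)  (2,4)  (1,6)  (2,7)  (7,8)  (11,13)
take (0,1); take (1,2); take (2,4); skip (2,7); take (7,8); take (11,13).
Selected: (0,1) (1,2) (2,4) (7,8) (11,13)

8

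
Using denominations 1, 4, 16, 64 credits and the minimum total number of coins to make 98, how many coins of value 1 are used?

Use the largest denomination that fits, subtract, and repeat.
98 = 1×64 + 2×16 + 2×1
Count of 1: 2

2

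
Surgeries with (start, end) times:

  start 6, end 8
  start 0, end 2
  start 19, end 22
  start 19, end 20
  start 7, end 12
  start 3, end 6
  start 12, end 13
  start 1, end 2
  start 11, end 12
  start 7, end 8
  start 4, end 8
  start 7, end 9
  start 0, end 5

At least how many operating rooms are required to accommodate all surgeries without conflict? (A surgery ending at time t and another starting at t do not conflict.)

5

starts: [0, 0, 1, 3, 4, 6, 7, 7, 7, 11, 12, 19, 19]
ends:   [2, 2, 5, 6, 8, 8, 8, 9, 12, 12, 13, 20, 22]
s0→1 s0→2 s1→3 e2→2 e2→1 s3→2 s4→3 e5→2 e6→1 s6→2 s7→3 s7→4 s7→5  — peak 5.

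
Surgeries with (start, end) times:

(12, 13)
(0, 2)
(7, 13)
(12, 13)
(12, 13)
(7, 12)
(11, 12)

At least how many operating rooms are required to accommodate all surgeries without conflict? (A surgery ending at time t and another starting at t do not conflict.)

4

Count concurrent intervals with a sweep; the peak is the room count.
Events (time:±→running): 0:+→1 2:-→0 7:+→1 7:+→2 11:+→3 12:-→2 12:-→1 12:+→2 12:+→3 12:+→4 … peak 4.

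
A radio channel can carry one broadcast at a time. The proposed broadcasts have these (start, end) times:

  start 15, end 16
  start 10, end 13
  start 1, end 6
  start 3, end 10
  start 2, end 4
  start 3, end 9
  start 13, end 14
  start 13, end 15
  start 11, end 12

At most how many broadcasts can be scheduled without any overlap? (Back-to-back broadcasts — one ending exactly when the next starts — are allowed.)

Sorted by end: (2,4)  (1,6)  (3,9)  (3,10)  (11,12)  (10,13)  (13,14)  (13,15)  (15,16)
take (2,4); skip (3,9); skip (3,10); take (11,12); take (13,14); take (15,16).
Selected 4 broadcasts.

4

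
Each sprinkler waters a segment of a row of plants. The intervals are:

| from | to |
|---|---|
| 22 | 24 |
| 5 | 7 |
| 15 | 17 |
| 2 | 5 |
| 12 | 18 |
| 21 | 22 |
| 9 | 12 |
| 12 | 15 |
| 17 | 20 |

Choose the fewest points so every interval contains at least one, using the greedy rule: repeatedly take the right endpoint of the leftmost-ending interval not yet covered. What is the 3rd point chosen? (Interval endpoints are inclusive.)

Sort by right endpoint; whenever an interval is uncovered, place a point at its right end.
Sorted: [2,5] [5,7] [9,12] [12,15] [15,17] [12,18] [17,20] [21,22] [22,24]
{[2,5],[5,7]} hit by 5; {[9,12],[12,15]} hit by 12; {[15,17],[12,18],[17,20]} hit by 17; {[21,22],[22,24]} hit by 22.
Points: 5, 12, 17, 22 (4 total).

17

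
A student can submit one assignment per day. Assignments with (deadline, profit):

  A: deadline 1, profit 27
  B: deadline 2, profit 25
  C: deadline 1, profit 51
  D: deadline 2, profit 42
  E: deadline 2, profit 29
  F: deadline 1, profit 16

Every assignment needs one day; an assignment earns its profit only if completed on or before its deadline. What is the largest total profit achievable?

Take jobs in profit order; each goes to the latest open slot no later than its deadline.
Profit order: C=51 D=42 E=29 A=27 B=25 F=16
Assign: C→slot 1, D→slot 2, E skipped, A skipped, B skipped, F skipped.
Slots: [1:C] [2:D]
Profit = 51 + 42 = 93

93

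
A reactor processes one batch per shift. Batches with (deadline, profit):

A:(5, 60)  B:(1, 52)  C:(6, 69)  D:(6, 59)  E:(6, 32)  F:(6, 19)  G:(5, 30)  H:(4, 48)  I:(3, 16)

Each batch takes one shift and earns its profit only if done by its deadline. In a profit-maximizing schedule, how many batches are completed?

Take jobs in profit order; each goes to the latest open slot no later than its deadline.
Profit order: C=69 A=60 D=59 B=52 H=48 E=32 G=30 F=19 I=16
Assign: C→slot 6, A→slot 5, D→slot 4, B→slot 1, H→slot 3, E→slot 2, G skipped, F skipped, I skipped.
Slots: [1:B] [2:E] [3:H] [4:D] [5:A] [6:C]
6 of 9 scheduled.

6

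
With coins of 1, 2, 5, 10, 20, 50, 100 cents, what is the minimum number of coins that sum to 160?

Use the largest denomination that fits, subtract, and repeat.
160 − 1×100→60 − 1×50→10 − 1×10→0
Total coins = 1 + 1 + 1 = 3

3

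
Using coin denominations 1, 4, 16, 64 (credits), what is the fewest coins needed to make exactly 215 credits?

Use the largest denomination that fits, subtract, and repeat.
215 = 3×64 + 1×16 + 1×4 + 3×1
Total coins = 3 + 1 + 1 + 3 = 8

8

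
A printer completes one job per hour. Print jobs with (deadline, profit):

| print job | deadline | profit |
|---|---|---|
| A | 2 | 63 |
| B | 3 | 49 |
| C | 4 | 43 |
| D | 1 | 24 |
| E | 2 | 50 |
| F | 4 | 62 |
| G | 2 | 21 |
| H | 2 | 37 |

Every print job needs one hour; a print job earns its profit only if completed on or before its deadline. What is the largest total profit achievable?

By profit: A(d2,63), F(d4,62), E(d2,50), B(d3,49), C(d4,43), H(d2,37), D(d1,24), G(d2,21)
A→slot 2; F→slot 4; E→slot 1; B→slot 3; C skipped; H skipped; D skipped; G skipped.
Profit = 50 + 63 + 49 + 62 = 224

224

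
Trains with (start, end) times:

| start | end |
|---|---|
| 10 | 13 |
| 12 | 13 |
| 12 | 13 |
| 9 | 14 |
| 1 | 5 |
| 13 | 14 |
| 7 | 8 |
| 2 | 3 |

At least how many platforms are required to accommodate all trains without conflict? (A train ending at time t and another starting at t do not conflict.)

Count concurrent intervals with a sweep; the peak is the room count.
Events (time:±→running): 1:+→1 2:+→2 3:-→1 5:-→0 7:+→1 8:-→0 9:+→1 10:+→2 12:+→3 12:+→4 … peak 4.

4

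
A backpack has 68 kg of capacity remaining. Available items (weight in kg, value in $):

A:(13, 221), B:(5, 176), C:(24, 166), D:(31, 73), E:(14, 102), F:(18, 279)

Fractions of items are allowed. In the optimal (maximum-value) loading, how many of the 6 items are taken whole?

4

Greedy by value/weight ratio, highest first.
Ratios (sorted): B 35.20, A 17.00, F 15.50, E 7.29, C 6.92, D 2.35
take B (5 @ 176); take A (13 @ 221); take F (18 @ 279); take E (14 @ 102); take 18/24 of C → 124.50. Capacity used 68/68.
4 item(s) taken whole; one partial (take 18/24 of C).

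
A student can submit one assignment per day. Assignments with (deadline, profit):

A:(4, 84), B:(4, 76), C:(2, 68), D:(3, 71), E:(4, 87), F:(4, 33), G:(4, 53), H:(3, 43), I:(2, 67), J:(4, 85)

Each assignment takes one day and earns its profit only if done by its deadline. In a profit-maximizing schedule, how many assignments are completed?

Profit order: E=87 J=85 A=84 B=76 D=71 C=68 I=67 G=53 H=43 F=33
Assign: E→slot 4, J→slot 3, A→slot 2, B→slot 1, D skipped, C skipped, I skipped, G skipped, H skipped, F skipped.
Slots: [1:B] [2:A] [3:J] [4:E]
4 of 10 scheduled.

4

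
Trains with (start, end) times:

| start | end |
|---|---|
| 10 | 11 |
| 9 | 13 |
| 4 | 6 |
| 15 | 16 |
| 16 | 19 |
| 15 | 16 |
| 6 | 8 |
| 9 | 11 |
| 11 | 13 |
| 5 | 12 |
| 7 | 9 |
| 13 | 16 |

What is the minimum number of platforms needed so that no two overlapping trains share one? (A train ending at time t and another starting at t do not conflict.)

4

starts: [4, 5, 6, 7, 9, 9, 10, 11, 13, 15, 15, 16]
ends:   [6, 8, 9, 11, 11, 12, 13, 13, 16, 16, 16, 19]
s4→1 s5→2 e6→1 s6→2 s7→3 e8→2 e9→1 s9→2 s9→3 s10→4  — peak 4.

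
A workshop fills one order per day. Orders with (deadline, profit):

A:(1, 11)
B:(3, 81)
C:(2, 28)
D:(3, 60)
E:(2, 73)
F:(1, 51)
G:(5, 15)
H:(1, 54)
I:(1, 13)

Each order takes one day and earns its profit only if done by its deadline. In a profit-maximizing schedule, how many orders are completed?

By profit: B(d3,81), E(d2,73), D(d3,60), H(d1,54), F(d1,51), C(d2,28), G(d5,15), I(d1,13), A(d1,11)
B→slot 3; E→slot 2; D→slot 1; H skipped; F skipped; C skipped; G→slot 5; I skipped; A skipped.
4 of 9 scheduled.

4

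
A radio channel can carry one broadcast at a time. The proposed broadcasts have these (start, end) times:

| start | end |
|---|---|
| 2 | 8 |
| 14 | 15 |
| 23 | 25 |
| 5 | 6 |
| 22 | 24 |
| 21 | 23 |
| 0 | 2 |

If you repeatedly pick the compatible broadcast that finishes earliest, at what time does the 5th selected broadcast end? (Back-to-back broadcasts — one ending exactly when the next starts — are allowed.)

Sort by end time and greedily take each interval whose start is ≥ the last chosen end.
Sorted by end: (0,2)  (5,6)  (2,8)  (14,15)  (21,23)  (22,24)  (23,25)
take (0,2); take (5,6); take (14,15); take (21,23); take (23,25).
Selected: (0,2) (5,6) (14,15) (21,23) (23,25)

25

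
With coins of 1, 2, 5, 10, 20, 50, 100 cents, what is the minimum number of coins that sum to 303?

Use the largest denomination that fits, subtract, and repeat.
303 − 3×100→3 − 1×2→1 − 1×1→0
Total coins = 3 + 1 + 1 = 5

5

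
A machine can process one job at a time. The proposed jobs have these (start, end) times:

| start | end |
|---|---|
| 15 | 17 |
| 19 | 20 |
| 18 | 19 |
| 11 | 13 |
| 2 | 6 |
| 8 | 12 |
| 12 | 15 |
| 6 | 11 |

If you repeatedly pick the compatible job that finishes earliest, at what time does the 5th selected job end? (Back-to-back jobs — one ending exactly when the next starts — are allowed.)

19

Sorted by end: (2,6)  (6,11)  (8,12)  (11,13)  (12,15)  (15,17)  (18,19)  (19,20)
take (2,6); take (6,11); take (11,13); skip (12,15); take (15,17); take (18,19); take (19,20).
Selected: (2,6) (6,11) (11,13) (15,17) (18,19) (19,20)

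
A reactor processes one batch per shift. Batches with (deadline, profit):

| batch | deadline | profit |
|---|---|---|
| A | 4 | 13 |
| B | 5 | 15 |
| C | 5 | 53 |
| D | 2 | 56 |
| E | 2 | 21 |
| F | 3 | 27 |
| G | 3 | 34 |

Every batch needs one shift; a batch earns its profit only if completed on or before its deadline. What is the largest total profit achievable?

Take jobs in profit order; each goes to the latest open slot no later than its deadline.
By profit: D(d2,56), C(d5,53), G(d3,34), F(d3,27), E(d2,21), B(d5,15), A(d4,13)
D→slot 2; C→slot 5; G→slot 3; F→slot 1; E skipped; B→slot 4; A skipped.
Profit = 27 + 56 + 34 + 15 + 53 = 185

185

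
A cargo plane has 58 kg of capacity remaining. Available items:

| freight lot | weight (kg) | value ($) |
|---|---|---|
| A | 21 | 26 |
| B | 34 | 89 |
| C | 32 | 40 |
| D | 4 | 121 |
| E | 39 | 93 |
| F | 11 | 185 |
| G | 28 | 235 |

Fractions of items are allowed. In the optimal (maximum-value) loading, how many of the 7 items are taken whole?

3

Sort by value per unit weight and fill in that order.
Ratios (sorted): D 30.25, F 16.82, G 8.39, B 2.62, E 2.38, C 1.25, A 1.24
take D (4 @ 121); take F (11 @ 185); take G (28 @ 235); take 15/34 of B → 39.26. Capacity used 58/58.
3 item(s) taken whole; one partial (take 15/34 of B).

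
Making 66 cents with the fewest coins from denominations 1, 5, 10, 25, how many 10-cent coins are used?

1

66 = 2×25 + 1×10 + 1×5 + 1×1
Count of 10: 1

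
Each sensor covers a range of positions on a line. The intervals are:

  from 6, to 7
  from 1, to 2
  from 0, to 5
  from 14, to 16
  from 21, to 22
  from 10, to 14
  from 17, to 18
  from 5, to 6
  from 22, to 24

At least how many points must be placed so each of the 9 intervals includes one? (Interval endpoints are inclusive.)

5

Sort by right endpoint; whenever an interval is uncovered, place a point at its right end.
Sorted: [1,2] [0,5] [5,6] [6,7] [10,14] [14,16] [17,18] [21,22] [22,24]
{[1,2],[0,5]} hit by 2; {[5,6],[6,7]} hit by 6; {[10,14],[14,16]} hit by 14; {[17,18]} hit by 18; {[21,22],[22,24]} hit by 22.
Points: 2, 6, 14, 18, 22 (5 total).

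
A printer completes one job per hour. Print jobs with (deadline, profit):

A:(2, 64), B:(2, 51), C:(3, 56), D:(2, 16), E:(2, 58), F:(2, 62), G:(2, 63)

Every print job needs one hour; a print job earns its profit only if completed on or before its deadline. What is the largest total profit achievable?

183

Take jobs in profit order; each goes to the latest open slot no later than its deadline.
By profit: A(d2,64), G(d2,63), F(d2,62), E(d2,58), C(d3,56), B(d2,51), D(d2,16)
A→slot 2; G→slot 1; F skipped; E skipped; C→slot 3; B skipped; D skipped.
Profit = 63 + 64 + 56 = 183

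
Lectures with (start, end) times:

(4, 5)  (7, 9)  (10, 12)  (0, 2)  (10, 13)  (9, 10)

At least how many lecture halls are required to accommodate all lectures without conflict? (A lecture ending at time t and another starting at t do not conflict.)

Events (time:±→running): 0:+→1 2:-→0 4:+→1 5:-→0 7:+→1 9:-→0 9:+→1 10:-→0 10:+→1 10:+→2 … peak 2.

2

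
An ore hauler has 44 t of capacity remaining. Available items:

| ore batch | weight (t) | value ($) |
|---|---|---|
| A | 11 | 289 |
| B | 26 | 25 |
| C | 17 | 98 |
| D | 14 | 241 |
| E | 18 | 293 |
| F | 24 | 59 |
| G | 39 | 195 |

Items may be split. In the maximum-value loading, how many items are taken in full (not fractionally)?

Order: A (289/11=26.27) > D (241/14=17.21) > E (293/18=16.28) > C (98/17=5.76) > G (195/39=5.00) > F (59/24=2.46) > B (25/26=0.96)
Fill: take A (11 @ 289) → take D (14 @ 241) → take E (18 @ 293) → take 1/17 of C → 5.76; 44/44 used.
3 item(s) taken whole; one partial (take 1/17 of C).

3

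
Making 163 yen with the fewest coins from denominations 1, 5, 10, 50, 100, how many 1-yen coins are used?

Greedy: take as many of the largest coin as possible, then repeat with the remainder.
163 − 1×100→63 − 1×50→13 − 1×10→3 − 3×1→0
Count of 1: 3

3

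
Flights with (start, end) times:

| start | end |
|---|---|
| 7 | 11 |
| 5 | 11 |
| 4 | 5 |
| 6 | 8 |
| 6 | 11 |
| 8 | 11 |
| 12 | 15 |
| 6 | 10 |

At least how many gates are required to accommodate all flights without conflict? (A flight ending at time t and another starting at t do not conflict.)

5

The answer is the maximum number of intervals overlapping at any instant.
starts: [4, 5, 6, 6, 6, 7, 8, 12]
ends:   [5, 8, 10, 11, 11, 11, 11, 15]
s4→1 e5→0 s5→1 s6→2 s6→3 s6→4 s7→5  — peak 5.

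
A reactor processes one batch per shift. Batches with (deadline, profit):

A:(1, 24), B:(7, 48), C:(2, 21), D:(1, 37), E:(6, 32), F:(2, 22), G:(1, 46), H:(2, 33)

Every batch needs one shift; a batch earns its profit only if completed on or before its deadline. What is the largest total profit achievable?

Profit order: B=48 G=46 D=37 H=33 E=32 A=24 F=22 C=21
Assign: B→slot 7, G→slot 1, D skipped, H→slot 2, E→slot 6, A skipped, F skipped, C skipped.
Slots: [1:G] [2:H] [6:E] [7:B]
Profit = 46 + 33 + 32 + 48 = 159

159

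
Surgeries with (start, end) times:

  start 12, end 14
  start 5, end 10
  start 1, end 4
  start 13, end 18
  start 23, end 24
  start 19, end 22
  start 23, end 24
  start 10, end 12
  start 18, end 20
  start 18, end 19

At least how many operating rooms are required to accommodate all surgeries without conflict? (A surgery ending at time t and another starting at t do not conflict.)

The answer is the maximum number of intervals overlapping at any instant.
Events (time:±→running): 1:+→1 4:-→0 5:+→1 10:-→0 10:+→1 12:-→0 12:+→1 13:+→2 … peak 2.

2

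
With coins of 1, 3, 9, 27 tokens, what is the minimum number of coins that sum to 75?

5

Use the largest denomination that fits, subtract, and repeat.
75 − 2×27→21 − 2×9→3 − 1×3→0
Total coins = 2 + 2 + 1 = 5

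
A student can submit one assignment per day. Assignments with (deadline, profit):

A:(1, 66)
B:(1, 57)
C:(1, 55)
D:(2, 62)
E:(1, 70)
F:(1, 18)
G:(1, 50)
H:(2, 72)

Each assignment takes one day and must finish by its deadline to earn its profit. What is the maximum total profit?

Sort by profit descending; place each in the latest free slot ≤ its deadline.
Profit order: H=72 E=70 A=66 D=62 B=57 C=55 G=50 F=18
Assign: H→slot 2, E→slot 1, A skipped, D skipped, B skipped, C skipped, G skipped, F skipped.
Slots: [1:E] [2:H]
Profit = 70 + 72 = 142

142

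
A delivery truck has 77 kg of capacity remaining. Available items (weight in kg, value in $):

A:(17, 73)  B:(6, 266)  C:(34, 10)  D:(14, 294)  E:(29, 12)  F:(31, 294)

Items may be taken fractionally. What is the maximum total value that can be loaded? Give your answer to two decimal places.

Sort by value per unit weight and fill in that order.
Ratios (sorted): B 44.33, D 21.00, F 9.48, A 4.29, E 0.41, C 0.29
take B (6 @ 266); take D (14 @ 294); take F (31 @ 294); take A (17 @ 73); take 9/29 of E → 3.72. Capacity used 77/77.
Total value = 930.72

930.72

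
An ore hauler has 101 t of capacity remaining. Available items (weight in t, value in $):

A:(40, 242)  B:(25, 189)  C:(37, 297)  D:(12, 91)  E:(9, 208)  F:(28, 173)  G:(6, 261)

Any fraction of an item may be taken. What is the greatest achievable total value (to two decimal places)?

Greedy by value/weight ratio, highest first.
Order: G (261/6=43.50) > E (208/9=23.11) > C (297/37=8.03) > D (91/12=7.58) > B (189/25=7.56) > F (173/28=6.18) > A (242/40=6.05)
Fill: take G (6 @ 261) → take E (9 @ 208) → take C (37 @ 297) → take D (12 @ 91) → take B (25 @ 189) → take 12/28 of F → 74.14; 101/101 used.
Total value = 1120.14

1120.14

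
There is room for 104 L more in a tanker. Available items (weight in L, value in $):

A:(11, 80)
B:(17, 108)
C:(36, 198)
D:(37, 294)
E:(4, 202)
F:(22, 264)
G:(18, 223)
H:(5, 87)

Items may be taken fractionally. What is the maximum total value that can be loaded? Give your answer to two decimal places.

Sort by value per unit weight and fill in that order.
Order: E (202/4=50.50) > H (87/5=17.40) > G (223/18=12.39) > F (264/22=12.00) > D (294/37=7.95) > A (80/11=7.27) > B (108/17=6.35) > C (198/36=5.50)
Fill: take E (4 @ 202) → take H (5 @ 87) → take G (18 @ 223) → take F (22 @ 264) → take D (37 @ 294) → take A (11 @ 80) → take 7/17 of B → 44.47; 104/104 used.
Total value = 1194.47

1194.47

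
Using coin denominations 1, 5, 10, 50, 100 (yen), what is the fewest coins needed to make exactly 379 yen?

Greedy: take as many of the largest coin as possible, then repeat with the remainder.
379 − 3×100→79 − 1×50→29 − 2×10→9 − 1×5→4 − 4×1→0
Total coins = 3 + 1 + 2 + 1 + 4 = 11

11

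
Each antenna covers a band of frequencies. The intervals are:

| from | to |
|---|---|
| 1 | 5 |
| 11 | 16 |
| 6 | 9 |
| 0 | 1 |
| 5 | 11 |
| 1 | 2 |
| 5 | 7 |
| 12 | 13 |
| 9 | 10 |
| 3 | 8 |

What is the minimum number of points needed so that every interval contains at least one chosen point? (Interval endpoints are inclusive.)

Process intervals by earliest right end; each time one isn't hit yet, stab at its right endpoint.
Sorted: [0,1] [1,2] [1,5] [5,7] [3,8] [6,9] [9,10] [5,11] [12,13] [11,16]
{[0,1],[1,2],[1,5]} hit by 1; {[5,7],[3,8],[6,9]} hit by 7; {[9,10],[5,11]} hit by 10; {[12,13],[11,16]} hit by 13.
Points: 1, 7, 10, 13 (4 total).

4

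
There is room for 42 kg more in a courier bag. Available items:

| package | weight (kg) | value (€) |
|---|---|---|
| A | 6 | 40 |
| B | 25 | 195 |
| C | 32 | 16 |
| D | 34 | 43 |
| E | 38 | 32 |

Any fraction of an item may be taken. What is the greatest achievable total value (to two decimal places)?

248.91

Order: B (195/25=7.80) > A (40/6=6.67) > D (43/34=1.26) > E (32/38=0.84) > C (16/32=0.50)
Fill: take B (25 @ 195) → take A (6 @ 40) → take 11/34 of D → 13.91; 42/42 used.
Total value = 248.91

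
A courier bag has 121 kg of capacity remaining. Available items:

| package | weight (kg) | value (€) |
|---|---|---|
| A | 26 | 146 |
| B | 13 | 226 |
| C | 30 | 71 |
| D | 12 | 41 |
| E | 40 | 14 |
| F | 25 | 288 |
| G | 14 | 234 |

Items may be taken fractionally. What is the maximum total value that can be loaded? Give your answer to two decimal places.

Order: B (226/13=17.38) > G (234/14=16.71) > F (288/25=11.52) > A (146/26=5.62) > D (41/12=3.42) > C (71/30=2.37) > E (14/40=0.35)
Fill: take B (13 @ 226) → take G (14 @ 234) → take F (25 @ 288) → take A (26 @ 146) → take D (12 @ 41) → take C (30 @ 71) → take 1/40 of E → 0.35; 121/121 used.
Total value = 1006.35

1006.35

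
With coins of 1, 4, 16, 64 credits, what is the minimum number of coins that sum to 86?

5

Greedy: take as many of the largest coin as possible, then repeat with the remainder.
86 − 1×64→22 − 1×16→6 − 1×4→2 − 2×1→0
Total coins = 1 + 1 + 1 + 2 = 5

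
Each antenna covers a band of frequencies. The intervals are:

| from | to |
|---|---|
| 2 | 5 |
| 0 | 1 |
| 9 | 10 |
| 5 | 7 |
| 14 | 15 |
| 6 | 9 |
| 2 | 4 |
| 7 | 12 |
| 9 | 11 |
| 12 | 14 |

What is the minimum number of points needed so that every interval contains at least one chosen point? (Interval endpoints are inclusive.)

5

Sorted: [0,1] [2,4] [2,5] [5,7] [6,9] [9,10] [9,11] [7,12] [12,14] [14,15]
{[0,1]} hit by 1; {[2,4],[2,5]} hit by 4; {[5,7],[6,9]} hit by 7; {[9,10],[9,11],[7,12]} hit by 10; {[12,14],[14,15]} hit by 14.
Points: 1, 4, 7, 10, 14 (5 total).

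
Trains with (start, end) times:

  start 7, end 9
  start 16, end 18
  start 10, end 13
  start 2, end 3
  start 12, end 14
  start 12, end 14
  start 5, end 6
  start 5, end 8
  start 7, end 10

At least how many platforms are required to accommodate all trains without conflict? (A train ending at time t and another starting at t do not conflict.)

3

Count concurrent intervals with a sweep; the peak is the room count.
Events (time:±→running): 2:+→1 3:-→0 5:+→1 5:+→2 6:-→1 7:+→2 7:+→3 … peak 3.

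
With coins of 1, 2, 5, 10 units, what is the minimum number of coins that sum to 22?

3

22 − 2×10→2 − 1×2→0
Total coins = 2 + 1 = 3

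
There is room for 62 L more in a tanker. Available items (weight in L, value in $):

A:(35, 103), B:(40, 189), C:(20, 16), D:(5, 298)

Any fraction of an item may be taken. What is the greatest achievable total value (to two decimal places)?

Sort by value per unit weight and fill in that order.
Order: D (298/5=59.60) > B (189/40=4.72) > A (103/35=2.94) > C (16/20=0.80)
Fill: take D (5 @ 298) → take B (40 @ 189) → take 17/35 of A → 50.03; 62/62 used.
Total value = 537.03

537.03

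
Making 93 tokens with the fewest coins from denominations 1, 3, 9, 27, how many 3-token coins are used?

Greedy: take as many of the largest coin as possible, then repeat with the remainder.
93 − 3×27→12 − 1×9→3 − 1×3→0
Count of 3: 1

1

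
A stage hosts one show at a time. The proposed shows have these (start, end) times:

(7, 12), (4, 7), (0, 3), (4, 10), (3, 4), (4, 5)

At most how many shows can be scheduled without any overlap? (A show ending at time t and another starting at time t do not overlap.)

4

Sorted by end: (0,3)  (3,4)  (4,5)  (4,7)  (4,10)  (7,12)
take (0,3); take (3,4); take (4,5); take (7,12).
Selected 4 shows.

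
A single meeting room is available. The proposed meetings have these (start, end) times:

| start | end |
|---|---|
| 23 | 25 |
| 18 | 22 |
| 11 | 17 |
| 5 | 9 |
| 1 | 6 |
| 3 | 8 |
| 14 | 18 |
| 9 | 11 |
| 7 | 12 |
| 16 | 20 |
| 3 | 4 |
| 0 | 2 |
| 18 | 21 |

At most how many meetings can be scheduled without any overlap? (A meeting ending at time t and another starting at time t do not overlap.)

7

Sort by end time and greedily take each interval whose start is ≥ the last chosen end.
By end time: (0,2), (3,4), (1,6), (3,8), (5,9), (9,11), (7,12), (11,17), (14,18), (16,20), (18,21), (18,22), (23,25).
Pick (0,2); next start ≥ 2 → (3,4); next start ≥ 4 → (5,9); next start ≥ 9 → (9,11); next start ≥ 11 → (11,17); next start ≥ 17 → (18,21); next start ≥ 21 → (23,25).
Selected 7 meetings.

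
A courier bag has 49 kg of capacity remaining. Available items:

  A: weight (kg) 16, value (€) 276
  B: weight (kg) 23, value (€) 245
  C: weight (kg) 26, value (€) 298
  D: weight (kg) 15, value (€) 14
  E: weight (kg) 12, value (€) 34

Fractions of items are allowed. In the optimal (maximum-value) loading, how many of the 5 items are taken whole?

2

Order: A (276/16=17.25) > C (298/26=11.46) > B (245/23=10.65) > E (34/12=2.83) > D (14/15=0.93)
Fill: take A (16 @ 276) → take C (26 @ 298) → take 7/23 of B → 74.57; 49/49 used.
2 item(s) taken whole; one partial (take 7/23 of B).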